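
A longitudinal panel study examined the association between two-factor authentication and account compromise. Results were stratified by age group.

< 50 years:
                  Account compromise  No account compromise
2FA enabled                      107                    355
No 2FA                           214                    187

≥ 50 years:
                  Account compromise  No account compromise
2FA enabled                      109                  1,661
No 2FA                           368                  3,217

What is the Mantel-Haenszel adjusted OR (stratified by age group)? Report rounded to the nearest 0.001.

OR_MH = Σ(aᵢdᵢ/nᵢ) / Σ(bᵢcᵢ/nᵢ), where nᵢ is the stratum total.
Stratum 1 (< 50 years): n = 863; a·d/n = 107·187/863 = 23.1854; b·c/n = 355·214/863 = 88.0301
Stratum 2 (≥ 50 years): n = 5355; a·d/n = 109·3217/5355 = 65.4814; b·c/n = 1661·368/5355 = 114.1453
OR_MH = (23.1854 + 65.4814) / (88.0301 + 114.1453) = 88.6668 / 202.1754 = 0.43856

0.439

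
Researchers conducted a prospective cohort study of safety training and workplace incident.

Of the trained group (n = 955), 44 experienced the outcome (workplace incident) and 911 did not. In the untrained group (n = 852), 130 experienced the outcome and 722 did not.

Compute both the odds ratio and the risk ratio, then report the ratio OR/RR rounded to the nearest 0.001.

From the description: a = 44, b = 911, c = 130, d = 722.
OR = (44·722)/(911·130) = 31768/118430 = 0.26824
Risk in exposed = 44/955 = 0.04607; risk in unexposed = 130/852 = 0.15258; RR = 0.30196
OR/RR = 0.26824 / 0.30196 = 0.88835
The outcome is not rare, so the OR lies further from 1 than the RR.

0.888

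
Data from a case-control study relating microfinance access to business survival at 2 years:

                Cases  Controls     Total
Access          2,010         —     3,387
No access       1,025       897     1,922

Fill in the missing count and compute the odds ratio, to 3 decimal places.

The missing cell is in the exposed row: 3387 − 2010 = 1377.
So a = 2010, b = 1377, c = 1025, d = 897.
OR = (a·d)/(b·c) = (2010 × 897) / (1377 × 1025) = 1802970 / 1411425 = 1.27741

1.277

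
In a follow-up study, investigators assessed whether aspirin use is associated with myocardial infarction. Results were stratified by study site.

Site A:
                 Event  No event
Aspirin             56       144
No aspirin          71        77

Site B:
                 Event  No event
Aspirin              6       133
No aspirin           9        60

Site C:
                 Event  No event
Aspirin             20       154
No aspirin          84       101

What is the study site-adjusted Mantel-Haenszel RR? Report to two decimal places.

0.41

RR_MH = Σ(aᵢ·n₀ᵢ/nᵢ) / Σ(cᵢ·n₁ᵢ/nᵢ), with n₁ᵢ = aᵢ+bᵢ (exposed), n₀ᵢ = cᵢ+dᵢ (unexposed), nᵢ = n₁ᵢ+n₀ᵢ.
Stratum 1 (Site A): n₁ = 200, n₀ = 148, n = 348; a·n₀/n = 56·148/348 = 23.8161; c·n₁/n = 71·200/348 = 40.8046
Stratum 2 (Site B): n₁ = 139, n₀ = 69, n = 208; a·n₀/n = 6·69/208 = 1.9904; c·n₁/n = 9·139/208 = 6.0144
Stratum 3 (Site C): n₁ = 174, n₀ = 185, n = 359; a·n₀/n = 20·185/359 = 10.3064; c·n₁/n = 84·174/359 = 40.7131
RR_MH = (23.8161 + 1.9904 + 10.3064) / (40.8046 + 6.0144 + 40.7131) = 36.1129 / 87.5321 = 0.41257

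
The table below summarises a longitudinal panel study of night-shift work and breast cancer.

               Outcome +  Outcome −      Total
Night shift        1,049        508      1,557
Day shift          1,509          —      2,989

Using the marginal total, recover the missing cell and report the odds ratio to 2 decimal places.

2.03

The missing cell is in the unexposed row: 2989 − 1509 = 1480.
So a = 1049, b = 508, c = 1509, d = 1480.
OR = (a·d)/(b·c) = (1049 × 1480) / (508 × 1509) = 1552520 / 766572 = 2.02528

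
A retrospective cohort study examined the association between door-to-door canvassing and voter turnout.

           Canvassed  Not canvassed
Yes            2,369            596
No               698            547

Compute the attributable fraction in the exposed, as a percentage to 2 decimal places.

32.49

Reading the table with exposure as columns: a = 2369 (Canvassed, case), b = 698 (Canvassed, non-case), c = 596 (Not canvassed, case), d = 547.
Risk in exposed = 2369/3067 = 0.77242; risk in unexposed = 596/1143 = 0.52143.
RR = 0.77242/0.52143 = 1.48133
AR% = (RR − 1)/RR × 100 = (1.48133 − 1)/1.48133 × 100 = 32.4930%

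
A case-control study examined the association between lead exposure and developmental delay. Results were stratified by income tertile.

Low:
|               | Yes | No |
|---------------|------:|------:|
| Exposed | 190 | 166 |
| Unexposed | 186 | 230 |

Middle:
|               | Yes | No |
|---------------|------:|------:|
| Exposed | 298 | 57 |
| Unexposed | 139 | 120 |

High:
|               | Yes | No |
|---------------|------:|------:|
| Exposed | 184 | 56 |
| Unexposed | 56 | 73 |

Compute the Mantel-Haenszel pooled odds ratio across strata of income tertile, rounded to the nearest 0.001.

OR_MH = Σ(aᵢdᵢ/nᵢ) / Σ(bᵢcᵢ/nᵢ), where nᵢ is the stratum total.
Stratum 1 (Low): n = 772; a·d/n = 190·230/772 = 56.6062; b·c/n = 166·186/772 = 39.9948
Stratum 2 (Middle): n = 614; a·d/n = 298·120/614 = 58.2410; b·c/n = 57·139/614 = 12.9039
Stratum 3 (High): n = 369; a·d/n = 184·73/369 = 36.4011; b·c/n = 56·56/369 = 8.4986
OR_MH = (56.6062 + 58.2410 + 36.4011) / (39.9948 + 12.9039 + 8.4986) = 151.2483 / 61.3974 = 2.46343

2.463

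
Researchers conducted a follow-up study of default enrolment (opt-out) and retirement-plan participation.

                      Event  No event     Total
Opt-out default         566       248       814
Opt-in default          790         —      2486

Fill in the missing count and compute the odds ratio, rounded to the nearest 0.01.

The missing cell is in the unexposed row: 2486 − 790 = 1696.
So a = 566, b = 248, c = 790, d = 1696.
OR = (a·d)/(b·c) = (566 × 1696) / (248 × 790) = 959936 / 195920 = 4.89963

4.90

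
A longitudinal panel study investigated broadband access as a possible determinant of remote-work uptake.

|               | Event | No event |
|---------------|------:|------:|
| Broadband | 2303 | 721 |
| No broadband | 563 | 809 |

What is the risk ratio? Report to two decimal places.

1.86

Cells: a = 2303, b = 721, c = 563, d = 809.
Risk in exposed = 2303/3024 = 0.76157; risk in unexposed = 563/1372 = 0.41035.
RR = 0.76157 / 0.41035 = 1.85591
The risk among the exposed is 1.86 times that among the unexposed.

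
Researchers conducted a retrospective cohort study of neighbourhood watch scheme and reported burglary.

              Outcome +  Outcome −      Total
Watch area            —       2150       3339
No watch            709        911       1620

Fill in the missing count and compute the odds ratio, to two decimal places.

0.71

The missing cell is in the exposed row: 3339 − 2150 = 1189.
So a = 1189, b = 2150, c = 709, d = 911.
OR = (a·d)/(b·c) = (1189 × 911) / (2150 × 709) = 1083179 / 1524350 = 0.71058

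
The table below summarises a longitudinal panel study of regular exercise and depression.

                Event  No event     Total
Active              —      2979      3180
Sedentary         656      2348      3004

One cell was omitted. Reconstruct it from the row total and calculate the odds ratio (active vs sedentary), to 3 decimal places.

The missing cell is in the exposed row: 3180 − 2979 = 201.
So a = 201, b = 2979, c = 656, d = 2348.
OR = (a·d)/(b·c) = (201 × 2348) / (2979 × 656) = 471948 / 1954224 = 0.24150

0.242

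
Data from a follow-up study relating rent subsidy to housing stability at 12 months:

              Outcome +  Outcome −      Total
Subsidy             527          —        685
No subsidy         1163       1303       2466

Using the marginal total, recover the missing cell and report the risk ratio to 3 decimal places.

1.631

The missing cell is in the exposed row: 685 − 527 = 158.
So a = 527, b = 158, c = 1163, d = 1303.
RR = [a/(a+b)] / [c/(c+d)] = (527/685) / (1163/2466) = 0.76934/0.47161 = 1.63130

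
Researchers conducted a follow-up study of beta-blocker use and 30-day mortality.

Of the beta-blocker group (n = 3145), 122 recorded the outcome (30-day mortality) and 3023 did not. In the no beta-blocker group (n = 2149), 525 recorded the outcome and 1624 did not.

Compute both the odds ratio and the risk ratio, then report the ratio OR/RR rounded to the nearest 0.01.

From the description: a = 122, b = 3023, c = 525, d = 1624.
OR = (122·1624)/(3023·525) = 198128/1587075 = 0.12484
Risk in exposed = 122/3145 = 0.03879; risk in unexposed = 525/2149 = 0.24430; RR = 0.15879
OR/RR = 0.12484 / 0.15879 = 0.78620
The outcome is not rare, so the OR lies further from 1 than the RR.

0.79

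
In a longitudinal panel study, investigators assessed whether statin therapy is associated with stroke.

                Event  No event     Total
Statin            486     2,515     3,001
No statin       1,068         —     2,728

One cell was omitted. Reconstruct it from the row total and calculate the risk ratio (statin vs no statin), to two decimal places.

The missing cell is in the unexposed row: 2728 − 1068 = 1660.
So a = 486, b = 2515, c = 1068, d = 1660.
RR = [a/(a+b)] / [c/(c+d)] = (486/3001) / (1068/2728) = 0.16195/0.39150 = 0.41366

0.41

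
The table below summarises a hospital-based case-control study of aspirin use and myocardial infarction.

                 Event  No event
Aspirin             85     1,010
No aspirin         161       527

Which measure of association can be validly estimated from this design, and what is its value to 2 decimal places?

0.28

Cells: a = 85, b = 1010, c = 161, d = 527.
This is a hospital-based case-control study: participants were sampled on outcome status, so risks in the source population cannot be estimated directly — relative risk is not valid here. The odds ratio is the appropriate measure.
OR = (a·d)/(b·c) = (85 × 527) / (1010 × 161) = 44795 / 162610 = 0.27548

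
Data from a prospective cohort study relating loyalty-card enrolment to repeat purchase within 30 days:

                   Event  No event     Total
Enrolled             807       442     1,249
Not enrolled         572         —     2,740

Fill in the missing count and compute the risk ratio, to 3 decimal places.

The missing cell is in the unexposed row: 2740 − 572 = 2168.
So a = 807, b = 442, c = 572, d = 2168.
RR = [a/(a+b)] / [c/(c+d)] = (807/1249) / (572/2740) = 0.64612/0.20876 = 3.09504

3.095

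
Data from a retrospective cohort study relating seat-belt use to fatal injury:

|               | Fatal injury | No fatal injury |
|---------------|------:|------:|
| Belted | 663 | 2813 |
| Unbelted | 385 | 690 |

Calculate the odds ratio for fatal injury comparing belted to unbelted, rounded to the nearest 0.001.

0.422

Cells: a = 663, b = 2813, c = 385, d = 690.
OR = (a·d)/(b·c) = (663 × 690) / (2813 × 385) = 457470 / 1083005 = 0.42241
Exposure is associated with lower odds of fatal injury (OR = 0.42 < 1).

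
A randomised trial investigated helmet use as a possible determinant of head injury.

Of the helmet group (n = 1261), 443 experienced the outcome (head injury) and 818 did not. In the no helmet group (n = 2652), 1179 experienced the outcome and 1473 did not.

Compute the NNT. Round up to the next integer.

Risk in treated group = 443/1261 = 0.35131; risk in control = 1179/2652 = 0.44457.
Absolute risk reduction = 0.44457 − 0.35131 = 0.09326
NNT = 1 / ARR = 1 / 0.09326 = 10.723 → round up → 11

11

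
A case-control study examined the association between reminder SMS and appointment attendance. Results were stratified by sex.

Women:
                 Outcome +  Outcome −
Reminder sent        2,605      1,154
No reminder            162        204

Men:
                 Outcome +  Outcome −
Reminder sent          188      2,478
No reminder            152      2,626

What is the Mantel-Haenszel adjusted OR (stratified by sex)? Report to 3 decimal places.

1.917

OR_MH = Σ(aᵢdᵢ/nᵢ) / Σ(bᵢcᵢ/nᵢ), where nᵢ is the stratum total.
Stratum 1 (Women): n = 4125; a·d/n = 2605·204/4125 = 128.8291; b·c/n = 1154·162/4125 = 45.3207
Stratum 2 (Men): n = 5444; a·d/n = 188·2626/5444 = 90.6848; b·c/n = 2478·152/5444 = 69.1874
OR_MH = (128.8291 + 90.6848) / (45.3207 + 69.1874) = 219.5139 / 114.5081 = 1.91702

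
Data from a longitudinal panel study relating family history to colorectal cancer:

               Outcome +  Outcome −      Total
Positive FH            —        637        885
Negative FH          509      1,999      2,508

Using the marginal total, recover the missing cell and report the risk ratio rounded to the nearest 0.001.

The missing cell is in the exposed row: 885 − 637 = 248.
So a = 248, b = 637, c = 509, d = 1999.
RR = [a/(a+b)] / [c/(c+d)] = (248/885) / (509/2508) = 0.28023/0.20295 = 1.38076

1.381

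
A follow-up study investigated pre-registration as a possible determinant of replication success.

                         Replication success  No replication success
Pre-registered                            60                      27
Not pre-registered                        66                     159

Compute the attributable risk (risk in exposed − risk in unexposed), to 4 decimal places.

0.3963

Cells: a = 60, b = 27, c = 66, d = 159.
Risk in exposed = 60/87 = 0.689655; risk in unexposed = 66/225 = 0.293333.
Risk difference = 0.689655 − 0.293333 = 0.396322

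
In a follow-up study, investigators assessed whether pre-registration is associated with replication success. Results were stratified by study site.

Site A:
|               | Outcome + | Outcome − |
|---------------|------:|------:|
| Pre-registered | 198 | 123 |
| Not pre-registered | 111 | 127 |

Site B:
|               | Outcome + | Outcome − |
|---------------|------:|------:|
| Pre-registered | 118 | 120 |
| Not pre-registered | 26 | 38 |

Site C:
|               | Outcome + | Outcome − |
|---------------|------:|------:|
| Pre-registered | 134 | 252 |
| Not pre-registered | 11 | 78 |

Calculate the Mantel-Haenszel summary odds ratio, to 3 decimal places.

2.016

OR_MH = Σ(aᵢdᵢ/nᵢ) / Σ(bᵢcᵢ/nᵢ), where nᵢ is the stratum total.
Stratum 1 (Site A): n = 559; a·d/n = 198·127/559 = 44.9839; b·c/n = 123·111/559 = 24.4240
Stratum 2 (Site B): n = 302; a·d/n = 118·38/302 = 14.8477; b·c/n = 120·26/302 = 10.3311
Stratum 3 (Site C): n = 475; a·d/n = 134·78/475 = 22.0042; b·c/n = 252·11/475 = 5.8358
OR_MH = (44.9839 + 14.8477 + 22.0042) / (24.4240 + 10.3311 + 5.8358) = 81.8358 / 40.5909 = 2.01611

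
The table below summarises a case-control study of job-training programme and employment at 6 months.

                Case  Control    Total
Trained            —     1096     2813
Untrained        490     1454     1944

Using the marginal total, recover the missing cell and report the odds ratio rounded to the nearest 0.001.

4.649

The missing cell is in the exposed row: 2813 − 1096 = 1717.
So a = 1717, b = 1096, c = 490, d = 1454.
OR = (a·d)/(b·c) = (1717 × 1454) / (1096 × 490) = 2496518 / 537040 = 4.64866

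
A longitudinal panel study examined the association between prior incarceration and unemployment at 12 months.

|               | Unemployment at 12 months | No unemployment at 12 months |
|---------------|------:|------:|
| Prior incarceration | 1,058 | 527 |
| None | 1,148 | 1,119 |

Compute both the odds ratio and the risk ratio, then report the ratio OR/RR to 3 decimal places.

Cells: a = 1058, b = 527, c = 1148, d = 1119.
OR = (1058·1119)/(527·1148) = 1183902/604996 = 1.95688
Risk in exposed = 1058/1585 = 0.66751; risk in unexposed = 1148/2267 = 0.50640; RR = 1.31815
OR/RR = 1.95688 / 1.31815 = 1.48456
The outcome is not rare, so the OR lies further from 1 than the RR.

1.485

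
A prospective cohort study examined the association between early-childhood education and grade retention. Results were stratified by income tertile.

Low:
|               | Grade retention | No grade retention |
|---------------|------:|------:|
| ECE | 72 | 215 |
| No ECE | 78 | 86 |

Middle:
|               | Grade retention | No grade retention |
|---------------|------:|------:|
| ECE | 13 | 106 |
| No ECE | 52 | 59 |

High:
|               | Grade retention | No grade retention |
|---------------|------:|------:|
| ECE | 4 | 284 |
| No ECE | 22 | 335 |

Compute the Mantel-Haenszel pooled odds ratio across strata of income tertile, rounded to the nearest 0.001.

0.270

OR_MH = Σ(aᵢdᵢ/nᵢ) / Σ(bᵢcᵢ/nᵢ), where nᵢ is the stratum total.
Stratum 1 (Low): n = 451; a·d/n = 72·86/451 = 13.7295; b·c/n = 215·78/451 = 37.1840
Stratum 2 (Middle): n = 230; a·d/n = 13·59/230 = 3.3348; b·c/n = 106·52/230 = 23.9652
Stratum 3 (High): n = 645; a·d/n = 4·335/645 = 2.0775; b·c/n = 284·22/645 = 9.6868
OR_MH = (13.7295 + 3.3348 + 2.0775) / (37.1840 + 23.9652 + 9.6868) = 19.1418 / 70.8361 = 0.27023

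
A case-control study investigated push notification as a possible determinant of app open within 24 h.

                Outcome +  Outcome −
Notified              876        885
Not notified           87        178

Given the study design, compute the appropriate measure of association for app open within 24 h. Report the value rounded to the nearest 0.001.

2.025

Cells: a = 876, b = 885, c = 87, d = 178.
This is a case-control study: participants were sampled on outcome status, so risks in the source population cannot be estimated directly — relative risk is not valid here. The odds ratio is the appropriate measure.
OR = (a·d)/(b·c) = (876 × 178) / (885 × 87) = 155928 / 76995 = 2.02517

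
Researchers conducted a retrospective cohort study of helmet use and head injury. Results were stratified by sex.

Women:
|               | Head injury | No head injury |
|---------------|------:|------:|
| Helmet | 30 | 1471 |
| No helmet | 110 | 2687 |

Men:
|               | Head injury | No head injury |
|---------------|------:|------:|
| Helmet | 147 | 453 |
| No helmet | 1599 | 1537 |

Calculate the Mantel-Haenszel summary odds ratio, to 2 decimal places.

0.34

OR_MH = Σ(aᵢdᵢ/nᵢ) / Σ(bᵢcᵢ/nᵢ), where nᵢ is the stratum total.
Stratum 1 (Women): n = 4298; a·d/n = 30·2687/4298 = 18.7552; b·c/n = 1471·110/4298 = 37.6477
Stratum 2 (Men): n = 3736; a·d/n = 147·1537/3736 = 60.4762; b·c/n = 453·1599/3736 = 193.8830
OR_MH = (18.7552 + 60.4762) / (37.6477 + 193.8830) = 79.2314 / 231.5308 = 0.34221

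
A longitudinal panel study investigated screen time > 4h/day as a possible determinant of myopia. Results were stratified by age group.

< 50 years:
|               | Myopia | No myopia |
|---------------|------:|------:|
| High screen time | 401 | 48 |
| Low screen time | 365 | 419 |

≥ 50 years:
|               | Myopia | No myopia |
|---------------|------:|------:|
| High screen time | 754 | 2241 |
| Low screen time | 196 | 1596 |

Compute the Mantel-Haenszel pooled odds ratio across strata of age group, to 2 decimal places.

3.66

OR_MH = Σ(aᵢdᵢ/nᵢ) / Σ(bᵢcᵢ/nᵢ), where nᵢ is the stratum total.
Stratum 1 (< 50 years): n = 1233; a·d/n = 401·419/1233 = 136.2685; b·c/n = 48·365/1233 = 14.2092
Stratum 2 (≥ 50 years): n = 4787; a·d/n = 754·1596/4787 = 251.3858; b·c/n = 2241·196/4787 = 91.7560
OR_MH = (136.2685 + 251.3858) / (14.2092 + 91.7560) = 387.6543 / 105.9653 = 3.65832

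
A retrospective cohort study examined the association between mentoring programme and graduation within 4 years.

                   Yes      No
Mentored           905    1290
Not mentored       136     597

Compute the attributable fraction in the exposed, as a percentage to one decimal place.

Cells: a = 905, b = 1290, c = 136, d = 597.
Risk in exposed = 905/2195 = 0.41230; risk in unexposed = 136/733 = 0.18554.
RR = 0.41230/0.18554 = 2.22218
AR% = (RR − 1)/RR × 100 = (2.22218 − 1)/2.22218 × 100 = 54.9991%

55.0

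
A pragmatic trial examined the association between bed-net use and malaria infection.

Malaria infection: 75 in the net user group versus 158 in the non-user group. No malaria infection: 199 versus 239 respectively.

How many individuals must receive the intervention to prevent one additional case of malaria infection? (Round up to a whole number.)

9

Risk in treated group = 75/274 = 0.27372; risk in control = 158/397 = 0.39798.
Absolute risk reduction = 0.39798 − 0.27372 = 0.12426
NNT = 1 / ARR = 1 / 0.12426 = 8.047 → round up → 9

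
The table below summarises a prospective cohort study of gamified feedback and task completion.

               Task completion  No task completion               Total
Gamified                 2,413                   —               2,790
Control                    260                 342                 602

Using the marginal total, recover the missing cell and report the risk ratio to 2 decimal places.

The missing cell is in the exposed row: 2790 − 2413 = 377.
So a = 2413, b = 377, c = 260, d = 342.
RR = [a/(a+b)] / [c/(c+d)] = (2413/2790) / (260/602) = 0.86487/0.43189 = 2.00252

2.00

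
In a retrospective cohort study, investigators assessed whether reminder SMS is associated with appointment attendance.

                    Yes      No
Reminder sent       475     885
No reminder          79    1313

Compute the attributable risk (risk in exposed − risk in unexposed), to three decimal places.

Cells: a = 475, b = 885, c = 79, d = 1313.
Risk in exposed = 475/1360 = 0.349265; risk in unexposed = 79/1392 = 0.056753.
Risk difference = 0.349265 − 0.056753 = 0.292512

0.293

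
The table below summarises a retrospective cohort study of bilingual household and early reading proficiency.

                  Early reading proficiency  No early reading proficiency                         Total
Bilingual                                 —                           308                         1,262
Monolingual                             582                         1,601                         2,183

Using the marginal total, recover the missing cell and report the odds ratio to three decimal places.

8.521

The missing cell is in the exposed row: 1262 − 308 = 954.
So a = 954, b = 308, c = 582, d = 1601.
OR = (a·d)/(b·c) = (954 × 1601) / (308 × 582) = 1527354 / 179256 = 8.52052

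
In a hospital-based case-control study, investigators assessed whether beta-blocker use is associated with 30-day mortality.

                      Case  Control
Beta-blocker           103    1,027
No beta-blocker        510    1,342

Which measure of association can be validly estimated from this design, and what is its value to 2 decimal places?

Cells: a = 103, b = 1027, c = 510, d = 1342.
This is a hospital-based case-control study: participants were sampled on outcome status, so risks in the source population cannot be estimated directly — relative risk is not valid here. The odds ratio is the appropriate measure.
OR = (a·d)/(b·c) = (103 × 1342) / (1027 × 510) = 138226 / 523770 = 0.26391

0.26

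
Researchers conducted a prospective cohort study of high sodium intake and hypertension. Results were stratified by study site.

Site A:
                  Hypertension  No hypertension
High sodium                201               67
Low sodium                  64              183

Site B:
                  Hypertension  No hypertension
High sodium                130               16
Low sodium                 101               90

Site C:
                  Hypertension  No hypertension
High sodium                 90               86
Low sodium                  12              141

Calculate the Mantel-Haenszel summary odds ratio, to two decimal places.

8.90

OR_MH = Σ(aᵢdᵢ/nᵢ) / Σ(bᵢcᵢ/nᵢ), where nᵢ is the stratum total.
Stratum 1 (Site A): n = 515; a·d/n = 201·183/515 = 71.4233; b·c/n = 67·64/515 = 8.3262
Stratum 2 (Site B): n = 337; a·d/n = 130·90/337 = 34.7181; b·c/n = 16·101/337 = 4.7953
Stratum 3 (Site C): n = 329; a·d/n = 90·141/329 = 38.5714; b·c/n = 86·12/329 = 3.1368
OR_MH = (71.4233 + 34.7181 + 38.5714) / (8.3262 + 4.7953 + 3.1368) = 144.7128 / 16.2582 = 8.90089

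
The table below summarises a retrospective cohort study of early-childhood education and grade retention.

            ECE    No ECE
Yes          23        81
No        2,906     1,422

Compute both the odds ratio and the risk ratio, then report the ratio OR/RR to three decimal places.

0.954

Reading the table with exposure as columns: a = 23 (ECE, case), b = 2906 (ECE, non-case), c = 81 (No ECE, case), d = 1422.
OR = (23·1422)/(2906·81) = 32706/235386 = 0.13895
Risk in exposed = 23/2929 = 0.00785; risk in unexposed = 81/1503 = 0.05389; RR = 0.14571
OR/RR = 0.13895 / 0.14571 = 0.95360
The outcome is rare in both groups, so OR ≈ RR (ratio near 1).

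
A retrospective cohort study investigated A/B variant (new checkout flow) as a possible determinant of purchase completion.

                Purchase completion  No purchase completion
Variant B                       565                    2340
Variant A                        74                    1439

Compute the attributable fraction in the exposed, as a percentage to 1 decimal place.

Cells: a = 565, b = 2340, c = 74, d = 1439.
Risk in exposed = 565/2905 = 0.19449; risk in unexposed = 74/1513 = 0.04891.
RR = 0.19449/0.04891 = 3.97658
AR% = (RR − 1)/RR × 100 = (3.97658 − 1)/3.97658 × 100 = 74.8528%

74.9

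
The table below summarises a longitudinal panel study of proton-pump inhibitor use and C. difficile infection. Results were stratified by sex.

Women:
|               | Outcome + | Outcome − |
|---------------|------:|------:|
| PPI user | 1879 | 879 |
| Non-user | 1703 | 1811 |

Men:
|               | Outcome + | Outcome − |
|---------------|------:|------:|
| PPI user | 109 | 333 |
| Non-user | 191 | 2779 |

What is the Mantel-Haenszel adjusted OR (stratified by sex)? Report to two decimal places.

2.45

OR_MH = Σ(aᵢdᵢ/nᵢ) / Σ(bᵢcᵢ/nᵢ), where nᵢ is the stratum total.
Stratum 1 (Women): n = 6272; a·d/n = 1879·1811/6272 = 542.5493; b·c/n = 879·1703/6272 = 238.6698
Stratum 2 (Men): n = 3412; a·d/n = 109·2779/3412 = 88.7781; b·c/n = 333·191/3412 = 18.6410
OR_MH = (542.5493 + 88.7781) / (238.6698 + 18.6410) = 631.3274 / 257.3108 = 2.45356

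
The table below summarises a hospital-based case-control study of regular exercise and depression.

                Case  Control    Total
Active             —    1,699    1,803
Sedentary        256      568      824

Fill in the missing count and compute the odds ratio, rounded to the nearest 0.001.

The missing cell is in the exposed row: 1803 − 1699 = 104.
So a = 104, b = 1699, c = 256, d = 568.
OR = (a·d)/(b·c) = (104 × 568) / (1699 × 256) = 59072 / 434944 = 0.13582

0.136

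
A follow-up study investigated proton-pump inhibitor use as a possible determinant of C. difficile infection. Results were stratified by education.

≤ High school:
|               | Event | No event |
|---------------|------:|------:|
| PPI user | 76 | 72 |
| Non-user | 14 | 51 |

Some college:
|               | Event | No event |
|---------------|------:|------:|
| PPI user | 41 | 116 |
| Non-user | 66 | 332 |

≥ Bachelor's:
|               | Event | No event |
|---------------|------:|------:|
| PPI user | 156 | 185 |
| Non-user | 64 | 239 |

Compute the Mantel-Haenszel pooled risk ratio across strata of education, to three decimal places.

2.023

RR_MH = Σ(aᵢ·n₀ᵢ/nᵢ) / Σ(cᵢ·n₁ᵢ/nᵢ), with n₁ᵢ = aᵢ+bᵢ (exposed), n₀ᵢ = cᵢ+dᵢ (unexposed), nᵢ = n₁ᵢ+n₀ᵢ.
Stratum 1 (≤ High school): n₁ = 148, n₀ = 65, n = 213; a·n₀/n = 76·65/213 = 23.1925; c·n₁/n = 14·148/213 = 9.7277
Stratum 2 (Some college): n₁ = 157, n₀ = 398, n = 555; a·n₀/n = 41·398/555 = 29.4018; c·n₁/n = 66·157/555 = 18.6703
Stratum 3 (≥ Bachelor's): n₁ = 341, n₀ = 303, n = 644; a·n₀/n = 156·303/644 = 73.3975; c·n₁/n = 64·341/644 = 33.8882
RR_MH = (23.1925 + 29.4018 + 73.3975) / (9.7277 + 18.6703 + 33.8882) = 125.9918 / 62.2862 = 2.02279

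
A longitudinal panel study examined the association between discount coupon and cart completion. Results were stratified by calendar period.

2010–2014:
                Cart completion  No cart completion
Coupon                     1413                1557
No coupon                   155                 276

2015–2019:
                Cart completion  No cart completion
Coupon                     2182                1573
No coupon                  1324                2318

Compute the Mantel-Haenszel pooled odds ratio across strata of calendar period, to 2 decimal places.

OR_MH = Σ(aᵢdᵢ/nᵢ) / Σ(bᵢcᵢ/nᵢ), where nᵢ is the stratum total.
Stratum 1 (2010–2014): n = 3401; a·d/n = 1413·276/3401 = 114.6686; b·c/n = 1557·155/3401 = 70.9600
Stratum 2 (2015–2019): n = 7397; a·d/n = 2182·2318/7397 = 683.7740; b·c/n = 1573·1324/7397 = 281.5536
OR_MH = (114.6686 + 683.7740) / (70.9600 + 281.5536) = 798.4426 / 352.5136 = 2.26500

2.26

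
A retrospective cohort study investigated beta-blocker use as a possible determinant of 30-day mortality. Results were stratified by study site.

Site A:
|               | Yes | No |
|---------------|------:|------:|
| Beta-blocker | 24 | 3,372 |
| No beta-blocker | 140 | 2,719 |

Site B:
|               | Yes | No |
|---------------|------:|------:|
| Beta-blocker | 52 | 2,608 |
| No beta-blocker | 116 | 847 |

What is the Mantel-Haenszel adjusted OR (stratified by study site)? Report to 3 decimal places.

OR_MH = Σ(aᵢdᵢ/nᵢ) / Σ(bᵢcᵢ/nᵢ), where nᵢ is the stratum total.
Stratum 1 (Site A): n = 6255; a·d/n = 24·2719/6255 = 10.4326; b·c/n = 3372·140/6255 = 75.4724
Stratum 2 (Site B): n = 3623; a·d/n = 52·847/3623 = 12.1568; b·c/n = 2608·116/3623 = 83.5021
OR_MH = (10.4326 + 12.1568) / (75.4724 + 83.5021) = 22.5894 / 158.9745 = 0.14209

0.142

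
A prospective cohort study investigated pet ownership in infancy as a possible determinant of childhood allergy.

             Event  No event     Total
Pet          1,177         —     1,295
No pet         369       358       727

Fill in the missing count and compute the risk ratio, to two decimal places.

The missing cell is in the exposed row: 1295 − 1177 = 118.
So a = 1177, b = 118, c = 369, d = 358.
RR = [a/(a+b)] / [c/(c+d)] = (1177/1295) / (369/727) = 0.90888/0.50757 = 1.79067

1.79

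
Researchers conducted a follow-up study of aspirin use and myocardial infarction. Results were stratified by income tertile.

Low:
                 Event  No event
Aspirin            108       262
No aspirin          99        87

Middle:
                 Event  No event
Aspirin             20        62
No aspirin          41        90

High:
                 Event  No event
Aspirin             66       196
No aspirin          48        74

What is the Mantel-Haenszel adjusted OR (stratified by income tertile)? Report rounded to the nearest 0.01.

0.46

OR_MH = Σ(aᵢdᵢ/nᵢ) / Σ(bᵢcᵢ/nᵢ), where nᵢ is the stratum total.
Stratum 1 (Low): n = 556; a·d/n = 108·87/556 = 16.8993; b·c/n = 262·99/556 = 46.6511
Stratum 2 (Middle): n = 213; a·d/n = 20·90/213 = 8.4507; b·c/n = 62·41/213 = 11.9343
Stratum 3 (High): n = 384; a·d/n = 66·74/384 = 12.7188; b·c/n = 196·48/384 = 24.5000
OR_MH = (16.8993 + 8.4507 + 12.7188) / (46.6511 + 11.9343 + 24.5000) = 38.0687 / 83.0854 = 0.45819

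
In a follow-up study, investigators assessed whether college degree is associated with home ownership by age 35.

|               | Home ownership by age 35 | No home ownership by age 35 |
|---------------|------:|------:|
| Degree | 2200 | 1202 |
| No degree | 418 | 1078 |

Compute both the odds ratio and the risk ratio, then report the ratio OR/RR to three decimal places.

2.039

Cells: a = 2200, b = 1202, c = 418, d = 1078.
OR = (2200·1078)/(1202·418) = 2371600/502436 = 4.72020
Risk in exposed = 2200/3402 = 0.64668; risk in unexposed = 418/1496 = 0.27941; RR = 2.31443
OR/RR = 4.72020 / 2.31443 = 2.03947
The outcome is not rare, so the OR lies further from 1 than the RR.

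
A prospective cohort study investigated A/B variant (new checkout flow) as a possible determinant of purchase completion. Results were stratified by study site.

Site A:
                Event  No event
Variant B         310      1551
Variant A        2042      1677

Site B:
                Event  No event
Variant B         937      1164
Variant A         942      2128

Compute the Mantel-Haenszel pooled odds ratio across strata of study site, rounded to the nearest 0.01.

0.61

OR_MH = Σ(aᵢdᵢ/nᵢ) / Σ(bᵢcᵢ/nᵢ), where nᵢ is the stratum total.
Stratum 1 (Site A): n = 5580; a·d/n = 310·1677/5580 = 93.1667; b·c/n = 1551·2042/5580 = 567.5882
Stratum 2 (Site B): n = 5171; a·d/n = 937·2128/5171 = 385.5997; b·c/n = 1164·942/5171 = 212.0456
OR_MH = (93.1667 + 385.5997) / (567.5882 + 212.0456) = 478.7664 / 779.6338 = 0.61409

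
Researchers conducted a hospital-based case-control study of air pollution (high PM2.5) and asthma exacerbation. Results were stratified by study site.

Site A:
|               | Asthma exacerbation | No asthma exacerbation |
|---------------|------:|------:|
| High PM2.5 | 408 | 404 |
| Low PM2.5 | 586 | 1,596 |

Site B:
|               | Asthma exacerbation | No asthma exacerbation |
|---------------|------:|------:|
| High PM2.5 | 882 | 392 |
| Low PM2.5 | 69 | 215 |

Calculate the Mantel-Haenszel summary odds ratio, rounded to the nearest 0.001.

OR_MH = Σ(aᵢdᵢ/nᵢ) / Σ(bᵢcᵢ/nᵢ), where nᵢ is the stratum total.
Stratum 1 (Site A): n = 2994; a·d/n = 408·1596/2994 = 217.4910; b·c/n = 404·586/2994 = 79.0728
Stratum 2 (Site B): n = 1558; a·d/n = 882·215/1558 = 121.7137; b·c/n = 392·69/1558 = 17.3607
OR_MH = (217.4910 + 121.7137) / (79.0728 + 17.3607) = 339.2047 / 96.4335 = 3.51750

3.517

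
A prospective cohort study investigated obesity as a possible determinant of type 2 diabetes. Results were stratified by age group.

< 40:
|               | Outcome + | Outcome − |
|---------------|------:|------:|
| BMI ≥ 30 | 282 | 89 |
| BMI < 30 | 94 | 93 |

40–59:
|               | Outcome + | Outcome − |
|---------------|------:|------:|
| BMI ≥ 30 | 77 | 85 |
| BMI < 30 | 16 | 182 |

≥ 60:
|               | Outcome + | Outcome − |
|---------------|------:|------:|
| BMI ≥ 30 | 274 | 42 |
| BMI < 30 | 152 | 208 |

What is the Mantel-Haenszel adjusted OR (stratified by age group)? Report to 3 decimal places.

6.034

OR_MH = Σ(aᵢdᵢ/nᵢ) / Σ(bᵢcᵢ/nᵢ), where nᵢ is the stratum total.
Stratum 1 (< 40): n = 558; a·d/n = 282·93/558 = 47.0000; b·c/n = 89·94/558 = 14.9928
Stratum 2 (40–59): n = 360; a·d/n = 77·182/360 = 38.9278; b·c/n = 85·16/360 = 3.7778
Stratum 3 (≥ 60): n = 676; a·d/n = 274·208/676 = 84.3077; b·c/n = 42·152/676 = 9.4438
OR_MH = (47.0000 + 38.9278 + 84.3077) / (14.9928 + 3.7778 + 9.4438) = 170.2355 / 28.2144 = 6.03364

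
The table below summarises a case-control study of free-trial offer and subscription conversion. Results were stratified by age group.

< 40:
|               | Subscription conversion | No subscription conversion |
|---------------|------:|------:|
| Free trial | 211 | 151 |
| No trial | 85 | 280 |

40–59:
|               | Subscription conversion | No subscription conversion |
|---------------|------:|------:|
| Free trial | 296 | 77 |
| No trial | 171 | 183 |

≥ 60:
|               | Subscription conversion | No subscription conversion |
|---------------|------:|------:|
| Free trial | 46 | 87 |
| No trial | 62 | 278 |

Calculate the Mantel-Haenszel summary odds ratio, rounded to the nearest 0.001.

OR_MH = Σ(aᵢdᵢ/nᵢ) / Σ(bᵢcᵢ/nᵢ), where nᵢ is the stratum total.
Stratum 1 (< 40): n = 727; a·d/n = 211·280/727 = 81.2655; b·c/n = 151·85/727 = 17.6547
Stratum 2 (40–59): n = 727; a·d/n = 296·183/727 = 74.5089; b·c/n = 77·171/727 = 18.1114
Stratum 3 (≥ 60): n = 473; a·d/n = 46·278/473 = 27.0359; b·c/n = 87·62/473 = 11.4038
OR_MH = (81.2655 + 74.5089 + 27.0359) / (17.6547 + 18.1114 + 11.4038) = 182.8104 / 47.1700 = 3.87557

3.876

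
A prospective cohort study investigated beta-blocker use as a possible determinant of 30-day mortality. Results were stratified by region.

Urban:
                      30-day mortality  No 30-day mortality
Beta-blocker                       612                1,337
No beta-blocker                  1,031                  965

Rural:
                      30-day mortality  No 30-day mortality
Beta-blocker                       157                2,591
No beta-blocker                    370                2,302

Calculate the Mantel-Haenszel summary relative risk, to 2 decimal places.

0.56

RR_MH = Σ(aᵢ·n₀ᵢ/nᵢ) / Σ(cᵢ·n₁ᵢ/nᵢ), with n₁ᵢ = aᵢ+bᵢ (exposed), n₀ᵢ = cᵢ+dᵢ (unexposed), nᵢ = n₁ᵢ+n₀ᵢ.
Stratum 1 (Urban): n₁ = 1949, n₀ = 1996, n = 3945; a·n₀/n = 612·1996/3945 = 309.6456; c·n₁/n = 1031·1949/3945 = 509.3584
Stratum 2 (Rural): n₁ = 2748, n₀ = 2672, n = 5420; a·n₀/n = 157·2672/5420 = 77.3993; c·n₁/n = 370·2748/5420 = 187.5941
RR_MH = (309.6456 + 77.3993) / (509.3584 + 187.5941) = 387.0449 / 696.9525 = 0.55534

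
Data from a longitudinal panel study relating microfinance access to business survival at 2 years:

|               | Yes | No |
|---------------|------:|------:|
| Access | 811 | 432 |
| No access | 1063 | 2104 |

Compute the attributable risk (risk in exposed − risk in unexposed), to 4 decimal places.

0.3168

Cells: a = 811, b = 432, c = 1063, d = 2104.
Risk in exposed = 811/1243 = 0.652454; risk in unexposed = 1063/3167 = 0.335649.
Risk difference = 0.652454 − 0.335649 = 0.316805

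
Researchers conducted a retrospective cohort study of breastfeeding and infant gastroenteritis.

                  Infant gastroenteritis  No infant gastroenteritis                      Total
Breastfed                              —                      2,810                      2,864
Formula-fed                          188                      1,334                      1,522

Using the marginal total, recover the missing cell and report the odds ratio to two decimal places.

The missing cell is in the exposed row: 2864 − 2810 = 54.
So a = 54, b = 2810, c = 188, d = 1334.
OR = (a·d)/(b·c) = (54 × 1334) / (2810 × 188) = 72036 / 528280 = 0.13636

0.14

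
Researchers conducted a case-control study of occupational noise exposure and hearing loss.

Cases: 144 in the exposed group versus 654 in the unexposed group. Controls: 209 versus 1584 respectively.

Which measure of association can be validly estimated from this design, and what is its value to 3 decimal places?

1.669

From the description: a = 144, b = 209, c = 654, d = 1584.
This is a case-control study: participants were sampled on outcome status, so risks in the source population cannot be estimated directly — relative risk is not valid here. The odds ratio is the appropriate measure.
OR = (a·d)/(b·c) = (144 × 1584) / (209 × 654) = 228096 / 136686 = 1.66876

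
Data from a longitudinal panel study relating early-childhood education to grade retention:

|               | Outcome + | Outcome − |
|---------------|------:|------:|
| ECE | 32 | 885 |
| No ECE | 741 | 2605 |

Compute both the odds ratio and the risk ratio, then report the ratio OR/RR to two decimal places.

0.81

Cells: a = 32, b = 885, c = 741, d = 2605.
OR = (32·2605)/(885·741) = 83360/655785 = 0.12711
Risk in exposed = 32/917 = 0.03490; risk in unexposed = 741/3346 = 0.22146; RR = 0.15758
OR/RR = 0.12711 / 0.15758 = 0.80669
The outcome is not rare, so the OR lies further from 1 than the RR.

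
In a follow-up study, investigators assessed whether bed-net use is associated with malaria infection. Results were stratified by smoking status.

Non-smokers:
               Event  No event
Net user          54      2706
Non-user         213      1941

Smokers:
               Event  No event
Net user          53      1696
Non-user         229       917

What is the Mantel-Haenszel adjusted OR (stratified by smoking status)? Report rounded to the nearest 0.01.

0.15

OR_MH = Σ(aᵢdᵢ/nᵢ) / Σ(bᵢcᵢ/nᵢ), where nᵢ is the stratum total.
Stratum 1 (Non-smokers): n = 4914; a·d/n = 54·1941/4914 = 21.3297; b·c/n = 2706·213/4914 = 117.2930
Stratum 2 (Smokers): n = 2895; a·d/n = 53·917/2895 = 16.7879; b·c/n = 1696·229/2895 = 134.1568
OR_MH = (21.3297 + 16.7879) / (117.2930 + 134.1568) = 38.1176 / 251.4499 = 0.15159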